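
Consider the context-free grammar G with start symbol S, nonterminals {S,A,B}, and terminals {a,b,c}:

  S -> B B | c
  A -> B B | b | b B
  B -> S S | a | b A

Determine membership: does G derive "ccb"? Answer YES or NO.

CNF form of G:
  S -> B B | c
  A -> B B | T0 B | b
  B -> S S | T0 A | a
  T0 -> b

Fill CYK table bottom-up:
  T[0,0] 'c' = {S}
  T[1,1] 'c' = {S}
  T[2,2] 'b' = {A,T0}  orig:{A}
  T[0,1] 'cc' = {B}
  T[1,2] 'cb' = ∅
  T[0,2] 'ccb' = ∅

S ∉ T[0,2] ⇒ NO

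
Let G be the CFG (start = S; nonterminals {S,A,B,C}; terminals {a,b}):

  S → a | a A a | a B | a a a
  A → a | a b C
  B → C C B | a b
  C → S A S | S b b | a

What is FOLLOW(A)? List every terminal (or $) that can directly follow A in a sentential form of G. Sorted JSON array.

FIRST sets, iterate to fixpoint:
[1]
  A via A→a: +{a}
  B via B→a b: +{a}
  C via C→a: +{a}
  S via S→a: +{a}
  FIRST(S)={a}  FIRST(A)={a}  FIRST(B)={a}  FIRST(C)={a}
[2] done
  FIRST(S)={a}  FIRST(A)={a}  FIRST(B)={a}  FIRST(C)={a}

FOLLOW iteration:
initialize: $ ∈ FOLLOW(S)
[1]
  B→C C B: FOLLOW(C) ⊇ FIRST(C) = {a}; new: +{a}
  C→S A S: FOLLOW(S) ⊇ FIRST(A) = {a}; new: +{a}
  C→S A S: FOLLOW(A) ⊇ FIRST(S) = {a}; new: +{a}
  C→S b b: FOLLOW(S) ⊇ FIRST(b) = {b}; new: +{b}
  S→a B: FOLLOW(B) ⊇ FOLLOW(S) ⊇ {$,a,b}; new: +{$,a,b}
  FOLLOW[S]={$,a,b}  FOLLOW[A]={a}  FOLLOW[B]={$,a,b}  FOLLOW[C]={a}
[2] — fixpoint
  FOLLOW[S]={$,a,b}  FOLLOW[A]={a}  FOLLOW[B]={$,a,b}  FOLLOW[C]={a}

FOLLOW(A) = ["a"]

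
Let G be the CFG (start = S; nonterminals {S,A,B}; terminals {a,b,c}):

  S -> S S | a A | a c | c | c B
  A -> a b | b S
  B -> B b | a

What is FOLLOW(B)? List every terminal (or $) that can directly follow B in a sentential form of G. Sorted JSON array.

FIRST iteration:
pass 1:
  A via A→a b: +{a}
  A via A→b S: +{b}
  B via B→a: +{a}
  S via S→a A: +{a}
  S via S→c: +{c}
  FIRST(S)={a,c}  FIRST(A)={a,b}  FIRST(B)={a}
pass 2: done
  FIRST(S)={a,c}  FIRST(A)={a,b}  FIRST(B)={a}

FOLLOW sets:
seed FOLLOW(S) with $
[1]
  B→B b: FOLLOW(B) ⊇ FIRST(b) = {b}; new: +{b}
  S→S S: FOLLOW(S) ⊇ FIRST(S) = {a,c}; new: +{a,c}
  S→a A: FOLLOW(A) ⊇ FOLLOW(S) ⊇ {$,a,c}; new: +{$,a,c}
  S→c B: FOLLOW(B) ⊇ FOLLOW(S) ⊇ {$,a,c}; new: +{$,a,c}
  S: {$,a,c}  A: {$,a,c}  B: {$,a,b,c}
[2] — fixpoint
  S: {$,a,c}  A: {$,a,c}  B: {$,a,b,c}

FOLLOW(B) = ["$", "a", "b", "c"]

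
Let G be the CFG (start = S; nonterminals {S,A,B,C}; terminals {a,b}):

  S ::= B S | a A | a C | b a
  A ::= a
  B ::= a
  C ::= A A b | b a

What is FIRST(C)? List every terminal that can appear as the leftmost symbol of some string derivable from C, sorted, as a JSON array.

Compute FIRST by fixpoint:
round 1:
  A via A→a: +{a}
  B via B→a: +{a}
  C via C→A A b: +{a}
  C via C→b a: +{b}
  S via S→B S: +{a}
  S via S→b a: +{b}
  FIRST(S)={a,b}  FIRST(A)={a}  FIRST(B)={a}  FIRST(C)={a,b}
round 2: done
  FIRST(S)={a,b}  FIRST(A)={a}  FIRST(B)={a}  FIRST(C)={a,b}

FIRST(C) = ["a", "b"]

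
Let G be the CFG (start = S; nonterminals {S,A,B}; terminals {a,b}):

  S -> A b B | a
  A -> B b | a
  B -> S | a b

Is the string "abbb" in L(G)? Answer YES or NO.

Convert to CNF:
  S -> A X3 | a
  A -> B T0 | a
  B -> A X2 | T1 T0 | a
  T0 -> b
  T1 -> a
  X2 -> T0 B
  X3 -> T0 B

Fill CYK table bottom-up:
  [0..0]={A,B,S,T1}  "a"  orig:{A,B,S}
  [1..1]={T0}  "b"  orig:{}
  [2..2]={T0}  "b"  orig:{}
  [3..3]={T0}  "b"  orig:{}
  [0..1]={A,B}  "ab"
  [1..2]=∅  "bb"
  [2..3]=∅  "bb"
  [0..2]={A}  "abb"
  [1..3]=∅  "bbb"
  [0..3]=∅  "abbb"

S ∉ T[0,3] ⇒ NO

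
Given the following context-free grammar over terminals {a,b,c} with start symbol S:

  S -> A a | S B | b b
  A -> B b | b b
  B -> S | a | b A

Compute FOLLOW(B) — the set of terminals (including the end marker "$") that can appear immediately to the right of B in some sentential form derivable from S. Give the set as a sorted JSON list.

FIRST sets, iterate to fixpoint:
[1]
  A via A→b b: +{b}
  B via B→a: +{a}
  B via B→b A: +{b}
  S via S→A a: +{b}
  S: {b}  A: {b}  B: {a,b}
[2]
  A via A→B b: +{a}
  S via S→A a: +{a}
  S: {a,b}  A: {a,b}  B: {a,b}
[3] (stable)
  S: {a,b}  A: {a,b}  B: {a,b}

FOLLOW iteration:
FOLLOW(S) := {$}
pass 1:
  A→B b: FOLLOW(B) ⊇ FIRST(b) = {b}; new: +{b}
  B→S: FOLLOW(S) ⊇ FOLLOW(B) ⊇ {b}; new: +{b}
  B→b A: FOLLOW(A) ⊇ FOLLOW(B) ⊇ {b}; new: +{b}
  S→A a: FOLLOW(A) ⊇ FIRST(a) = {a}; new: +{a}
  S→S B: FOLLOW(S) ⊇ FIRST(B) = {a,b}; new: +{a}
  S→S B: FOLLOW(B) ⊇ FOLLOW(S) ⊇ {$,a,b}; new: +{$,a}
  FOLLOW(S)={$,a,b}  FOLLOW(A)={a,b}  FOLLOW(B)={$,a,b}
pass 2:
  B→b A: FOLLOW(A) ⊇ FOLLOW(B) ⊇ {$,a,b}; new: +{$}
  FOLLOW(S)={$,a,b}  FOLLOW(A)={$,a,b}  FOLLOW(B)={$,a,b}
pass 3: (stable)
  FOLLOW(S)={$,a,b}  FOLLOW(A)={$,a,b}  FOLLOW(B)={$,a,b}

FOLLOW(B) = ["$", "a", "b"]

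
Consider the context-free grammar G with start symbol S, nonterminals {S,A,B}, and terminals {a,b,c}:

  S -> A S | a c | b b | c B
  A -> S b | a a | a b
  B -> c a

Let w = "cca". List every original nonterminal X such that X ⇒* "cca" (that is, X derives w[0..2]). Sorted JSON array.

Convert to CNF:
  S -> A S | T0 T0 | T1 T2 | T2 B
  A -> S T0 | T1 T0 | T1 T1
  B -> T2 T1
  T0 -> b
  T1 -> a
  T2 -> c

CYK fill — only the sub-triangle for w[0..2]:
  cell(0,0) c: {T2}  orig:{}
  cell(1,1) c: {T2}  orig:{}
  cell(2,2) a: {T1}  orig:{}
  cell(0,1) cc: ∅
  cell(1,2) ca: {B}
  cell(0,2) cca: {S}

Original NTs in T[0,2] deriving "cca": ["S"]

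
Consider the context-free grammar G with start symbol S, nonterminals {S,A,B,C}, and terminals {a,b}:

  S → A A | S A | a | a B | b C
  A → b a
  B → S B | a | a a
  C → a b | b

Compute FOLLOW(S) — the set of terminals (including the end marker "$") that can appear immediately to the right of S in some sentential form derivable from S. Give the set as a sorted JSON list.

FIRST iteration:
round 1:
  A via A→b a: +{b}
  B via B→a: +{a}
  C via C→a b: +{a}
  C via C→b: +{b}
  S via S→A A: +{b}
  S via S→a: +{a}
  FIRST[S]={a,b}  FIRST[A]={b}  FIRST[B]={a}  FIRST[C]={a,b}
round 2:
  B via B→S B: +{b}
  FIRST[S]={a,b}  FIRST[A]={b}  FIRST[B]={a,b}  FIRST[C]={a,b}
round 3: done
  FIRST[S]={a,b}  FIRST[A]={b}  FIRST[B]={a,b}  FIRST[C]={a,b}

Compute FOLLOW by fixpoint:
seed FOLLOW(S) with $
[1]
  B→S B: FOLLOW(S) ⊇ FIRST(B) = {a,b}; new: +{a,b}
  S→A A: FOLLOW(A) ⊇ FIRST(A) = {b}; new: +{b}
  S→A A: FOLLOW(A) ⊇ FOLLOW(S) ⊇ {$,a,b}; new: +{$,a}
  S→a B: FOLLOW(B) ⊇ FOLLOW(S) ⊇ {$,a,b}; new: +{$,a,b}
  S→b C: FOLLOW(C) ⊇ FOLLOW(S) ⊇ {$,a,b}; new: +{$,a,b}
  S: {$,a,b}  A: {$,a,b}  B: {$,a,b}  C: {$,a,b}
[2] done
  S: {$,a,b}  A: {$,a,b}  B: {$,a,b}  C: {$,a,b}

FOLLOW(S) = ["$", "a", "b"]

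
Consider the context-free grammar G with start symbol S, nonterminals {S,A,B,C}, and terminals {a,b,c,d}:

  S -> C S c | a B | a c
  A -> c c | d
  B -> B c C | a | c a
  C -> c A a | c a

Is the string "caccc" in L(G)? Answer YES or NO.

CNF form of G:
  S -> C X4 | T1 B | T1 T0
  A -> T0 T0 | d
  B -> B X2 | T0 T1 | a
  C -> T0 T1 | T0 X3
  T0 -> c
  T1 -> a
  X2 -> T0 C
  X3 -> A T1
  X4 -> S T0

CYK table (by increasing span):
  cell(0,0) c: {T0}  orig:{}
  cell(1,1) a: {B,T1}  orig:{B}
  cell(2,2) c: {T0}  orig:{}
  cell(3,3) c: {T0}  orig:{}
  cell(4,4) c: {T0}  orig:{}
  cell(0,1) ca: {B,C}
  cell(1,2) ac: {S}
  cell(2,3) cc: {A}
  cell(3,4) cc: {A}
  cell(0,2) cac: ∅
  cell(1,3) acc: {X4}  orig:{}
  cell(2,4) ccc: ∅
  cell(0,3) cacc: ∅
  cell(1,4) accc: ∅
  cell(0,4) caccc: ∅

S ∉ T[0,4] ⇒ NO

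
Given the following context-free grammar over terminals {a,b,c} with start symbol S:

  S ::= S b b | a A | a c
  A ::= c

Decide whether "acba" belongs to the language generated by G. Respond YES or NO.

Convert to CNF:
  S -> S X3 | T1 A | T1 T2
  A -> c
  T0 -> b
  T1 -> a
  T2 -> c
  X3 -> T0 T0

CYK table (by increasing span):
  [0..0]={T1}  "a"  orig:{}
  [1..1]={A,T2}  "c"  orig:{A}
  [2..2]={T0}  "b"  orig:{}
  [3..3]={T1}  "a"  orig:{}
  [0..1]={S}  "ac"
  [1..2]=∅  "cb"
  [2..3]=∅  "ba"
  [0..2]=∅  "acb"
  [1..3]=∅  "cba"
  [0..3]=∅  "acba"

S ∉ T[0,3] ⇒ NO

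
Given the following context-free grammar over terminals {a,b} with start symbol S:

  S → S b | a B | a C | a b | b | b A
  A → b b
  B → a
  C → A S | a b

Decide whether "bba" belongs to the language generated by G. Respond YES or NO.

Convert to CNF:
  S -> S T0 | T0 A | T1 B | T1 C | T1 T0 | b
  A -> T0 T0
  B -> a
  C -> A S | T1 T0
  T0 -> b
  T1 -> a

CYK table (by increasing span):
  T[0,0] 'b' = {S,T0}  orig:{S}
  T[1,1] 'b' = {S,T0}  orig:{S}
  T[2,2] 'a' = {B,T1}  orig:{B}
  T[0,1] 'bb' = {A,S}
  T[1,2] 'ba' = ∅
  T[0,2] 'bba' = ∅

S ∉ T[0,2] ⇒ NO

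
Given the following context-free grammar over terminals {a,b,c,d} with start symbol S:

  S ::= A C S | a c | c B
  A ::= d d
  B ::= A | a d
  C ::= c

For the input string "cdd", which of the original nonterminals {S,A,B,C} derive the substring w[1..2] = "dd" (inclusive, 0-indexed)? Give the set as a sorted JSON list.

CNF form of G:
  S -> A X3 | T1 T2 | T2 B
  A -> T0 T0
  B -> T0 T0 | T1 T0
  C -> c
  T0 -> d
  T1 -> a
  T2 -> c
  X3 -> C S

CYK table (by increasing span) (cells [i..j] with 1 ≤ i ≤ j ≤ 2 only):
  cell(1,1) d: {T0}  orig:{}
  cell(2,2) d: {T0}  orig:{}
  cell(1,2) dd: {A,B}

Original NTs in T[1,2] deriving "dd": ["A", "B"]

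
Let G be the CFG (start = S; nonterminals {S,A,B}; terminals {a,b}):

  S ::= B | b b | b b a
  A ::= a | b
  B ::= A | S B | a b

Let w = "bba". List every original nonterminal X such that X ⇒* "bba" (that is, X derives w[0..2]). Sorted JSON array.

CNF form of G:
  S -> S B | T0 T1 | T1 T1 | T1 X2 | a | b
  A -> a | b
  B -> S B | T0 T1 | a | b
  T0 -> a
  T1 -> b
  X2 -> T1 T0

CYK fill — only the sub-triangle for w[0..2]:
  [0..0]={A,B,S,T1}  "b"  orig:{A,B,S}
  [1..1]={A,B,S,T1}  "b"  orig:{A,B,S}
  [2..2]={A,B,S,T0}  "a"  orig:{A,B,S}
  [0..1]={B,S}  "bb"
  [1..2]={B,S,X2}  "ba"  orig:{B,S}
  [0..2]={B,S}  "bba"

Original NTs in T[0,2] deriving "bba": ["B", "S"]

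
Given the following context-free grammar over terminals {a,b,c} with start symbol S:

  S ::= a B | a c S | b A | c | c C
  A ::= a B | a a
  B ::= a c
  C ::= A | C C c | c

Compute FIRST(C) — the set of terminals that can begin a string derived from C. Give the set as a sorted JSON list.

Compute FIRST by fixpoint:
round 1:
  A via A→a B: +{a}
  B via B→a c: +{a}
  C via C→A: +{a}
  C via C→c: +{c}
  S via S→a B: +{a}
  S via S→b A: +{b}
  S via S→c: +{c}
  FIRST[S]={a,b,c}  FIRST[A]={a}  FIRST[B]={a}  FIRST[C]={a,c}
round 2: (no change)
  FIRST[S]={a,b,c}  FIRST[A]={a}  FIRST[B]={a}  FIRST[C]={a,c}

FIRST(C) = ["a", "c"]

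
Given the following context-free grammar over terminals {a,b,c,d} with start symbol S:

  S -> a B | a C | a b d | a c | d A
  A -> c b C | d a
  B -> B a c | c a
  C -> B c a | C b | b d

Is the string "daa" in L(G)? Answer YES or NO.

Convert to CNF:
  S -> T2 A | T3 B | T3 C | T3 T0 | T3 X7
  A -> T0 X4 | T2 T3
  B -> B X5 | T0 T3
  C -> B X6 | C T1 | T1 T2
  T0 -> c
  T1 -> b
  T2 -> d
  T3 -> a
  X4 -> T1 C
  X5 -> T3 T0
  X6 -> T0 T3
  X7 -> T1 T2

Fill CYK table bottom-up:
  cell(0,0) d: {T2}  orig:{}
  cell(1,1) a: {T3}  orig:{}
  cell(2,2) a: {T3}  orig:{}
  cell(0,1) da: {A}
  cell(1,2) aa: ∅
  cell(0,2) daa: ∅

S ∉ T[0,2] ⇒ NO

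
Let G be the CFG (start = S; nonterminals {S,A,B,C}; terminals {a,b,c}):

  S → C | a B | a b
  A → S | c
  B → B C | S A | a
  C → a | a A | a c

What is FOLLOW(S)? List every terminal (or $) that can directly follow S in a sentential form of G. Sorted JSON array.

FIRST iteration:
round 1:
  A via A→c: +{c}
  B via B→a: +{a}
  C via C→a: +{a}
  S via S→C: +{a}
  S: {a}  A: {c}  B: {a}  C: {a}
round 2:
  A via A→S: +{a}
  S: {a}  A: {a,c}  B: {a}  C: {a}
round 3: (no change)
  S: {a}  A: {a,c}  B: {a}  C: {a}

FOLLOW iteration:
initialize: $ ∈ FOLLOW(S)
pass 1:
  B→B C: FOLLOW(B) ⊇ FIRST(C) = {a}; new: +{a}
  B→B C: FOLLOW(C) ⊇ FOLLOW(B) ⊇ {a}; new: +{a}
  B→S A: FOLLOW(S) ⊇ FIRST(A) = {a,c}; new: +{a,c}
  B→S A: FOLLOW(A) ⊇ FOLLOW(B) ⊇ {a}; new: +{a}
  S→C: FOLLOW(C) ⊇ FOLLOW(S) ⊇ {$,a,c}; new: +{$,c}
  S→a B: FOLLOW(B) ⊇ FOLLOW(S) ⊇ {$,a,c}; new: +{$,c}
  S: {$,a,c}  A: {a}  B: {$,a,c}  C: {$,a,c}
pass 2:
  B→S A: FOLLOW(A) ⊇ FOLLOW(B) ⊇ {$,a,c}; new: +{$,c}
  S: {$,a,c}  A: {$,a,c}  B: {$,a,c}  C: {$,a,c}
pass 3: done
  S: {$,a,c}  A: {$,a,c}  B: {$,a,c}  C: {$,a,c}

FOLLOW(S) = ["$", "a", "c"]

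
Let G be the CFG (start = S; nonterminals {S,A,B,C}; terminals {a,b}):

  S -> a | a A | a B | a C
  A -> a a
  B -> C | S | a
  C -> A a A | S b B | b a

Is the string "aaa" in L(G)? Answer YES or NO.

CNF form of G:
  S -> T0 A | T0 B | T0 C | a
  A -> T0 T0
  B -> A X2 | S X3 | T0 A | T0 B | T0 C | T1 T0 | a
  C -> A X4 | S X5 | T1 T0
  T0 -> a
  T1 -> b
  X2 -> T0 A
  X3 -> T1 B
  X4 -> T0 A
  X5 -> T1 B

CYK fill:
  [0..0]={B,S,T0}  "a"  orig:{B,S}
  [1..1]={B,S,T0}  "a"  orig:{B,S}
  [2..2]={B,S,T0}  "a"  orig:{B,S}
  [0..1]={A,B,S}  "aa"
  [1..2]={A,B,S}  "aa"
  [0..2]={B,S,X2,X4}  "aaa"  orig:{B,S}

S ∈ T[0,2] ⇒ YES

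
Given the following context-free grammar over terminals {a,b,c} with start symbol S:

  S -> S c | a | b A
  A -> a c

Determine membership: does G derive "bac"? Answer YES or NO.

CNF form of G:
  S -> S T1 | T2 A | a
  A -> T0 T1
  T0 -> a
  T1 -> c
  T2 -> b

CYK fill:
  cell(0,0) b: {T2}  orig:{}
  cell(1,1) a: {S,T0}  orig:{S}
  cell(2,2) c: {T1}  orig:{}
  cell(0,1) ba: ∅
  cell(1,2) ac: {A,S}
  cell(0,2) bac: {S}

S ∈ T[0,2] ⇒ YES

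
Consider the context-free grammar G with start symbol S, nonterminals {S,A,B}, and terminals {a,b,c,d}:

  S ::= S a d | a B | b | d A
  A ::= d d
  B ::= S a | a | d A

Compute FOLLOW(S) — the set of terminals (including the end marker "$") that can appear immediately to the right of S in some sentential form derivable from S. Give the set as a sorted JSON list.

FIRST iteration:
iter 1:
  A via A→d d: +{d}
  B via B→a: +{a}
  B via B→d A: +{d}
  S via S→a B: +{a}
  S via S→b: +{b}
  S via S→d A: +{d}
  S: {a,b,d}  A: {d}  B: {a,d}
iter 2:
  B via B→S a: +{b}
  S: {a,b,d}  A: {d}  B: {a,b,d}
iter 3: (no change)
  S: {a,b,d}  A: {d}  B: {a,b,d}

Compute FOLLOW by fixpoint:
FOLLOW(S) := {$}
pass 1:
  B→S a: FOLLOW(S) ⊇ FIRST(a) = {a}; new: +{a}
  S→a B: FOLLOW(B) ⊇ FOLLOW(S) ⊇ {$,a}; new: +{$,a}
  S→d A: FOLLOW(A) ⊇ FOLLOW(S) ⊇ {$,a}; new: +{$,a}
  FOLLOW(S)={$,a}  FOLLOW(A)={$,a}  FOLLOW(B)={$,a}
pass 2: (no change)
  FOLLOW(S)={$,a}  FOLLOW(A)={$,a}  FOLLOW(B)={$,a}

FOLLOW(S) = ["$", "a"]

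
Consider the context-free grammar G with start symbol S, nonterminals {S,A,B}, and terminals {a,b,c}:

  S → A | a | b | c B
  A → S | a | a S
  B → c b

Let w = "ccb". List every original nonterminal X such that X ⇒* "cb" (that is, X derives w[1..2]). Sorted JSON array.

CNF form of G:
  S -> T0 S | T1 B | a | b
  A -> T0 S | T1 B | a | b
  B -> T1 T2
  T0 -> a
  T1 -> c
  T2 -> b

CYK fill (cells [i..j] with 1 ≤ i ≤ j ≤ 2 only):
  T[1,1] 'c' = {T1}  orig:{}
  T[2,2] 'b' = {A,S,T2}  orig:{A,S}
  T[1,2] 'cb' = {B}

Original NTs in T[1,2] deriving "cb": ["B"]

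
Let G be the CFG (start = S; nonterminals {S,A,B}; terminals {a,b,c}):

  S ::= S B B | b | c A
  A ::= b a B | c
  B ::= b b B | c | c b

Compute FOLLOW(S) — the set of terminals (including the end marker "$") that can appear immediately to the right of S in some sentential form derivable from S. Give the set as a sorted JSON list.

FIRST iteration:
round 1:
  A via A→b a B: +{b}
  A via A→c: +{c}
  B via B→b b B: +{b}
  B via B→c: +{c}
  S via S→b: +{b}
  S via S→c A: +{c}
  S: {b,c}  A: {b,c}  B: {b,c}
round 2: (stable)
  S: {b,c}  A: {b,c}  B: {b,c}

FOLLOW sets:
initialize: $ ∈ FOLLOW(S)
[1]
  S→S B B: FOLLOW(S) ⊇ FIRST(B) = {b,c}; new: +{b,c}
  S→S B B: FOLLOW(B) ⊇ FIRST(B) = {b,c}; new: +{b,c}
  S→S B B: FOLLOW(B) ⊇ FOLLOW(S) ⊇ {$,b,c}; new: +{$}
  S→c A: FOLLOW(A) ⊇ FOLLOW(S) ⊇ {$,b,c}; new: +{$,b,c}
  S: {$,b,c}  A: {$,b,c}  B: {$,b,c}
[2] — fixpoint
  S: {$,b,c}  A: {$,b,c}  B: {$,b,c}

FOLLOW(S) = ["$", "b", "c"]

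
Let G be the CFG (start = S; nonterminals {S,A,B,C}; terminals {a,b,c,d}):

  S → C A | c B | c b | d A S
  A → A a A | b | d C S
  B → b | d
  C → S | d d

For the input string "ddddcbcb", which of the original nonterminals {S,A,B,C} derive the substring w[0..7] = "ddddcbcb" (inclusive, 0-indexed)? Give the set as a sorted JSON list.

CNF form of G:
  S -> C A | T1 X7 | T2 B | T2 T3
  A -> A X4 | T1 X5 | b
  B -> b | d
  C -> C A | T1 T1 | T1 X6 | T2 B | T2 T3
  T0 -> a
  T1 -> d
  T2 -> c
  T3 -> b
  X4 -> T0 A
  X5 -> C S
  X6 -> A S
  X7 -> A S

Fill CYK table bottom-up (cells [i..j] with 0 ≤ i ≤ j ≤ 7 only):
  T[0,0] 'd' = {B,T1}  orig:{B}
  T[1,1] 'd' = {B,T1}  orig:{B}
  T[2,2] 'd' = {B,T1}  orig:{B}
  T[3,3] 'd' = {B,T1}  orig:{B}
  T[4,4] 'c' = {T2}  orig:{}
  T[5,5] 'b' = {A,B,T3}  orig:{A,B}
  T[6,6] 'c' = {T2}  orig:{}
  T[7,7] 'b' = {A,B,T3}  orig:{A,B}
  T[0,1] 'dd' = {C}
  T[1,2] 'dd' = {C}
  T[2,3] 'dd' = {C}
  T[3,4] 'dc' = ∅
  T[4,5] 'cb' = {C,S}
  T[5,6] 'bc' = ∅
  T[6,7] 'cb' = {C,S}
  T[0,2] 'ddd' = ∅
  T[1,3] 'ddd' = ∅
  T[2,4] 'ddc' = ∅
  T[3,5] 'dcb' = ∅
  T[4,6] 'cbc' = ∅
  T[5,7] 'bcb' = {X6,X7}  orig:{}
  T[0,3] 'dddd' = ∅
  T[1,4] 'dddc' = ∅
  T[2,5] 'ddcb' = {X5}  orig:{}
  T[3,6] 'dcbc' = ∅
  T[4,7] 'cbcb' = {X5}  orig:{}
  T[0,4] 'ddddc' = ∅
  T[1,5] 'dddcb' = {A}
  T[2,6] 'ddcbc' = ∅
  T[3,7] 'dcbcb' = {A}
  T[0,5] 'ddddcb' = ∅
  T[1,6] 'dddcbc' = ∅
  T[2,7] 'ddcbcb' = ∅
  T[0,6] 'ddddcbc' = ∅
  T[1,7] 'dddcbcb' = {C,S,X6,X7}  orig:{C,S}
  T[0,7] 'ddddcbcb' = {C,S}

Original NTs in T[0,7] deriving "ddddcbcb": ["C", "S"]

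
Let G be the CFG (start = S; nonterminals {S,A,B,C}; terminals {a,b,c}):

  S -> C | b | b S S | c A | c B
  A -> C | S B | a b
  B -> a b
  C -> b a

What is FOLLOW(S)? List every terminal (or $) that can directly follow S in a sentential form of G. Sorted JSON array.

FIRST sets, iterate to fixpoint:
pass 1:
  A via A→a b: +{a}
  B via B→a b: +{a}
  C via C→b a: +{b}
  S via S→C: +{b}
  S via S→c A: +{c}
  S: {b,c}  A: {a}  B: {a}  C: {b}
pass 2:
  A via A→C: +{b}
  A via A→S B: +{c}
  S: {b,c}  A: {a,b,c}  B: {a}  C: {b}
pass 3: done
  S: {b,c}  A: {a,b,c}  B: {a}  C: {b}

FOLLOW iteration:
seed FOLLOW(S) with $
round 1:
  A→S B: FOLLOW(S) ⊇ FIRST(B) = {a}; new: +{a}
  S→C: FOLLOW(C) ⊇ FOLLOW(S) ⊇ {$,a}; new: +{$,a}
  S→b S S: FOLLOW(S) ⊇ FIRST(S) = {b,c}; new: +{b,c}
  S→c A: FOLLOW(A) ⊇ FOLLOW(S) ⊇ {$,a,b,c}; new: +{$,a,b,c}
  S→c B: FOLLOW(B) ⊇ FOLLOW(S) ⊇ {$,a,b,c}; new: +{$,a,b,c}
  FOLLOW(S)={$,a,b,c}  FOLLOW(A)={$,a,b,c}  FOLLOW(B)={$,a,b,c}  FOLLOW(C)={$,a}
round 2:
  A→C: FOLLOW(C) ⊇ FOLLOW(A) ⊇ {$,a,b,c}; new: +{b,c}
  FOLLOW(S)={$,a,b,c}  FOLLOW(A)={$,a,b,c}  FOLLOW(B)={$,a,b,c}  FOLLOW(C)={$,a,b,c}
round 3: done
  FOLLOW(S)={$,a,b,c}  FOLLOW(A)={$,a,b,c}  FOLLOW(B)={$,a,b,c}  FOLLOW(C)={$,a,b,c}

FOLLOW(S) = ["$", "a", "b", "c"]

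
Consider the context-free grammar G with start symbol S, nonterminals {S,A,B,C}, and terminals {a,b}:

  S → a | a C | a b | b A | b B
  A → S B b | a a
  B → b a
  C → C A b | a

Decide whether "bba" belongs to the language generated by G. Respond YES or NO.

Convert to CNF:
  S -> T0 A | T0 B | T1 C | T1 T0 | a
  A -> S X2 | T1 T1
  B -> T0 T1
  C -> C X3 | a
  T0 -> b
  T1 -> a
  X2 -> B T0
  X3 -> A T0

CYK table (by increasing span):
  T[0,0] 'b' = {T0}  orig:{}
  T[1,1] 'b' = {T0}  orig:{}
  T[2,2] 'a' = {C,S,T1}  orig:{C,S}
  T[0,1] 'bb' = ∅
  T[1,2] 'ba' = {B}
  T[0,2] 'bba' = {S}

S ∈ T[0,2] ⇒ YES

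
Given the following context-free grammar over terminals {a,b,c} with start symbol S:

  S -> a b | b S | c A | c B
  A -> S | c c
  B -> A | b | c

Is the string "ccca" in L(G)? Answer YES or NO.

CNF form of G:
  S -> T0 T1 | T1 S | T2 A | T2 B
  A -> T0 T1 | T1 S | T2 A | T2 B | T2 T2
  B -> T0 T1 | T1 S | T2 A | T2 B | T2 T2 | b | c
  T0 -> a
  T1 -> b
  T2 -> c

Fill CYK table bottom-up:
  T[0,0] 'c' = {B,T2}  orig:{B}
  T[1,1] 'c' = {B,T2}  orig:{B}
  T[2,2] 'c' = {B,T2}  orig:{B}
  T[3,3] 'a' = {T0}  orig:{}
  T[0,1] 'cc' = {A,B,S}
  T[1,2] 'cc' = {A,B,S}
  T[2,3] 'ca' = ∅
  T[0,2] 'ccc' = {A,B,S}
  T[1,3] 'cca' = ∅
  T[0,3] 'ccca' = ∅

S ∉ T[0,3] ⇒ NO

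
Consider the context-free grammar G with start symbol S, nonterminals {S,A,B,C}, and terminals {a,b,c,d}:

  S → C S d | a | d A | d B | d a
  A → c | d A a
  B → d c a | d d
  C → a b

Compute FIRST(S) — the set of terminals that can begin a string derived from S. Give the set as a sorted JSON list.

Compute FIRST by fixpoint:
[1]
  A via A→c: +{c}
  A via A→d A a: +{d}
  B via B→d c a: +{d}
  C via C→a b: +{a}
  S via S→C S d: +{a}
  S via S→d A: +{d}
  FIRST[S]={a,d}  FIRST[A]={c,d}  FIRST[B]={d}  FIRST[C]={a}
[2] (no change)
  FIRST[S]={a,d}  FIRST[A]={c,d}  FIRST[B]={d}  FIRST[C]={a}

FIRST(S) = ["a", "d"]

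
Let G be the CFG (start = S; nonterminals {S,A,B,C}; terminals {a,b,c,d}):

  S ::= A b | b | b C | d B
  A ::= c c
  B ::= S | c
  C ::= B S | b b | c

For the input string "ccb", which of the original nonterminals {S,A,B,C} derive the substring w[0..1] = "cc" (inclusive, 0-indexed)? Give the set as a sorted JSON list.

CNF form of G:
  S -> A T1 | T1 C | T2 B | b
  A -> T0 T0
  B -> A T1 | T1 C | T2 B | b | c
  C -> B S | T1 T1 | c
  T0 -> c
  T1 -> b
  T2 -> d

CYK fill — only the sub-triangle for w[0..1]:
  cell(0,0) c: {B,C,T0}  orig:{B,C}
  cell(1,1) c: {B,C,T0}  orig:{B,C}
  cell(0,1) cc: {A}

Original NTs in T[0,1] deriving "cc": ["A"]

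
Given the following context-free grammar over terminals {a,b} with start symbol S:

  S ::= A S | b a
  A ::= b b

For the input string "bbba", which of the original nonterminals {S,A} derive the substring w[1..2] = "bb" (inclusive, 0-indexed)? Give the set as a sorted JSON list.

CNF form of G:
  S -> A S | T0 T1
  A -> T0 T0
  T0 -> b
  T1 -> a

CYK table (by increasing span) — only the sub-triangle for w[1..2]:
  cell(1,1) b: {T0}  orig:{}
  cell(2,2) b: {T0}  orig:{}
  cell(1,2) bb: {A}

Original NTs in T[1,2] deriving "bb": ["A"]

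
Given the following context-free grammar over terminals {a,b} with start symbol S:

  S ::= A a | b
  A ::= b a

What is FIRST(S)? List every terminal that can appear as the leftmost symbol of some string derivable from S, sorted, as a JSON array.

FIRST sets, iterate to fixpoint:
[1]
  A via A→b a: +{b}
  S via S→A a: +{b}
  FIRST[S]={b}  FIRST[A]={b}
[2] — fixpoint
  FIRST[S]={b}  FIRST[A]={b}

FIRST(S) = ["b"]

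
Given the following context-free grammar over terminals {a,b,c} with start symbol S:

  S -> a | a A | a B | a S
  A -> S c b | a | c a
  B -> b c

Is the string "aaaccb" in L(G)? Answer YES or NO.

CNF form of G:
  S -> T2 A | T2 B | T2 S | a
  A -> S X3 | T0 T2 | a
  B -> T1 T0
  T0 -> c
  T1 -> b
  T2 -> a
  X3 -> T0 T1

Fill CYK table bottom-up:
  cell(0,0) a: {A,S,T2}  orig:{A,S}
  cell(1,1) a: {A,S,T2}  orig:{A,S}
  cell(2,2) a: {A,S,T2}  orig:{A,S}
  cell(3,3) c: {T0}  orig:{}
  cell(4,4) c: {T0}  orig:{}
  cell(5,5) b: {T1}  orig:{}
  cell(0,1) aa: {S}
  cell(1,2) aa: {S}
  cell(2,3) ac: ∅
  cell(3,4) cc: ∅
  cell(4,5) cb: {X3}  orig:{}
  cell(0,2) aaa: {S}
  cell(1,3) aac: ∅
  cell(2,4) acc: ∅
  cell(3,5) ccb: ∅
  cell(0,3) aaac: ∅
  cell(1,4) aacc: ∅
  cell(2,5) accb: ∅
  cell(0,4) aaacc: ∅
  cell(1,5) aaccb: ∅
  cell(0,5) aaaccb: ∅

S ∉ T[0,5] ⇒ NO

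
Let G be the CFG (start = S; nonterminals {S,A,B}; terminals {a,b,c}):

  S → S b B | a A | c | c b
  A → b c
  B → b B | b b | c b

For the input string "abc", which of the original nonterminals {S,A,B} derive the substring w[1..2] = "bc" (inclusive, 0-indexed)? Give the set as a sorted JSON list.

CNF form of G:
  S -> S X3 | T1 T0 | T2 A | c
  A -> T0 T1
  B -> T0 B | T0 T0 | T1 T0
  T0 -> b
  T1 -> c
  T2 -> a
  X3 -> T0 B

Fill CYK table bottom-up — only the sub-triangle for w[1..2]:
  T[1,1] 'b' = {T0}  orig:{}
  T[2,2] 'c' = {S,T1}  orig:{S}
  T[1,2] 'bc' = {A}

Original NTs in T[1,2] deriving "bc": ["A"]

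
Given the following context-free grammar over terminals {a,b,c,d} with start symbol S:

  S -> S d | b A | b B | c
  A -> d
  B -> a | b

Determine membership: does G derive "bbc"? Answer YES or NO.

CNF form of G:
  S -> S T0 | T1 A | T1 B | c
  A -> d
  B -> a | b
  T0 -> d
  T1 -> b

Fill CYK table bottom-up:
  [0..0]={B,T1}  "b"  orig:{B}
  [1..1]={B,T1}  "b"  orig:{B}
  [2..2]={S}  "c"
  [0..1]={S}  "bb"
  [1..2]=∅  "bc"
  [0..2]=∅  "bbc"

S ∉ T[0,2] ⇒ NO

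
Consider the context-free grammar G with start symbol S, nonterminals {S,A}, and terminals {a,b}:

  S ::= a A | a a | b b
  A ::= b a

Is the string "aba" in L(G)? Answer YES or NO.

CNF form of G:
  S -> T0 T0 | T1 A | T1 T1
  A -> T0 T1
  T0 -> b
  T1 -> a

Fill CYK table bottom-up:
  [0..0]={T1}  "a"  orig:{}
  [1..1]={T0}  "b"  orig:{}
  [2..2]={T1}  "a"  orig:{}
  [0..1]=∅  "ab"
  [1..2]={A}  "ba"
  [0..2]={S}  "aba"

S ∈ T[0,2] ⇒ YES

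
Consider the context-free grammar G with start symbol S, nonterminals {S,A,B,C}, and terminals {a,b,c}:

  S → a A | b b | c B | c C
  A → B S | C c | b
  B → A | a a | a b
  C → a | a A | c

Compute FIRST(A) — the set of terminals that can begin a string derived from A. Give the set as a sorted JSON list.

FIRST iteration:
iter 1:
  A via A→b: +{b}
  B via B→A: +{b}
  B via B→a a: +{a}
  C via C→a: +{a}
  C via C→c: +{c}
  S via S→a A: +{a}
  S via S→b b: +{b}
  S via S→c B: +{c}
  FIRST[S]={a,b,c}  FIRST[A]={b}  FIRST[B]={a,b}  FIRST[C]={a,c}
iter 2:
  A via A→B S: +{a}
  A via A→C c: +{c}
  B via B→A: +{c}
  FIRST[S]={a,b,c}  FIRST[A]={a,b,c}  FIRST[B]={a,b,c}  FIRST[C]={a,c}
iter 3: (no change)
  FIRST[S]={a,b,c}  FIRST[A]={a,b,c}  FIRST[B]={a,b,c}  FIRST[C]={a,c}

FIRST(A) = ["a", "b", "c"]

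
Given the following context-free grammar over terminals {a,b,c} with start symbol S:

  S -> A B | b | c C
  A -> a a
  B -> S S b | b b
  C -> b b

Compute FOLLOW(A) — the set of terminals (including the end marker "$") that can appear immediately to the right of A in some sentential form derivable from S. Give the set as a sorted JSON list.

FIRST sets, iterate to fixpoint:
[1]
  A via A→a a: +{a}
  B via B→b b: +{b}
  C via C→b b: +{b}
  S via S→A B: +{a}
  S via S→b: +{b}
  S via S→c C: +{c}
  FIRST(S)={a,b,c}  FIRST(A)={a}  FIRST(B)={b}  FIRST(C)={b}
[2]
  B via B→S S b: +{a,c}
  FIRST(S)={a,b,c}  FIRST(A)={a}  FIRST(B)={a,b,c}  FIRST(C)={b}
[3] (no change)
  FIRST(S)={a,b,c}  FIRST(A)={a}  FIRST(B)={a,b,c}  FIRST(C)={b}

Compute FOLLOW by fixpoint:
initialize: $ ∈ FOLLOW(S)
pass 1:
  B→S S b: FOLLOW(S) ⊇ FIRST(S) = {a,b,c}; new: +{a,b,c}
  S→A B: FOLLOW(A) ⊇ FIRST(B) = {a,b,c}; new: +{a,b,c}
  S→A B: FOLLOW(B) ⊇ FOLLOW(S) ⊇ {$,a,b,c}; new: +{$,a,b,c}
  S→c C: FOLLOW(C) ⊇ FOLLOW(S) ⊇ {$,a,b,c}; new: +{$,a,b,c}
  S: {$,a,b,c}  A: {a,b,c}  B: {$,a,b,c}  C: {$,a,b,c}
pass 2: — fixpoint
  S: {$,a,b,c}  A: {a,b,c}  B: {$,a,b,c}  C: {$,a,b,c}

FOLLOW(A) = ["a", "b", "c"]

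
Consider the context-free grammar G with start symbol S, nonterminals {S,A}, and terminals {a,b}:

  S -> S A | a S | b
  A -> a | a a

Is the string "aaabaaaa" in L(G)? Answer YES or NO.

Convert to CNF:
  S -> S A | T0 S | b
  A -> T0 T0 | a
  T0 -> a

Fill CYK table bottom-up:
  [0..0]={A,T0}  "a"  orig:{A}
  [1..1]={A,T0}  "a"  orig:{A}
  [2..2]={A,T0}  "a"  orig:{A}
  [3..3]={S}  "b"
  [4..4]={A,T0}  "a"  orig:{A}
  [5..5]={A,T0}  "a"  orig:{A}
  [6..6]={A,T0}  "a"  orig:{A}
  [7..7]={A,T0}  "a"  orig:{A}
  [0..1]={A}  "aa"
  [1..2]={A}  "aa"
  [2..3]={S}  "ab"
  [3..4]={S}  "ba"
  [4..5]={A}  "aa"
  [5..6]={A}  "aa"
  [6..7]={A}  "aa"
  [0..2]=∅  "aaa"
  [1..3]={S}  "aab"
  [2..4]={S}  "aba"
  [3..5]={S}  "baa"
  [4..6]=∅  "aaa"
  [5..7]=∅  "aaa"
  [0..3]={S}  "aaab"
  [1..4]={S}  "aaba"
  [2..5]={S}  "abaa"
  [3..6]={S}  "baaa"
  [4..7]=∅  "aaaa"
  [0..4]={S}  "aaaba"
  [1..5]={S}  "aabaa"
  [2..6]={S}  "abaaa"
  [3..7]={S}  "baaaa"
  [0..5]={S}  "aaabaa"
  [1..6]={S}  "aabaaa"
  [2..7]={S}  "abaaaa"
  [0..6]={S}  "aaabaaa"
  [1..7]={S}  "aabaaaa"
  [0..7]={S}  "aaabaaaa"

S ∈ T[0,7] ⇒ YES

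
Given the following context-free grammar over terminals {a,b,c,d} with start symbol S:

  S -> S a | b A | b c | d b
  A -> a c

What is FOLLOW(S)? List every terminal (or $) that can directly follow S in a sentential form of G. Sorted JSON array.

FIRST iteration:
round 1:
  A via A→a c: +{a}
  S via S→b A: +{b}
  S via S→d b: +{d}
  S: {b,d}  A: {a}
round 2: — fixpoint
  S: {b,d}  A: {a}

Compute FOLLOW by fixpoint:
FOLLOW(S) := {$}
[1]
  S→S a: FOLLOW(S) ⊇ FIRST(a) = {a}; new: +{a}
  S→b A: FOLLOW(A) ⊇ FOLLOW(S) ⊇ {$,a}; new: +{$,a}
  FOLLOW[S]={$,a}  FOLLOW[A]={$,a}
[2] (stable)
  FOLLOW[S]={$,a}  FOLLOW[A]={$,a}

FOLLOW(S) = ["$", "a"]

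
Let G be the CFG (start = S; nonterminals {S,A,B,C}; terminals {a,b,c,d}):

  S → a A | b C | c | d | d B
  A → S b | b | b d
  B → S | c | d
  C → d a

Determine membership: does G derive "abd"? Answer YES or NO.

CNF form of G:
  S -> T0 C | T1 B | T2 A | c | d
  A -> S T0 | T0 T1 | b
  B -> T0 C | T1 B | T2 A | c | d
  C -> T1 T2
  T0 -> b
  T1 -> d
  T2 -> a

CYK fill:
  [0..0]={T2}  "a"  orig:{}
  [1..1]={A,T0}  "b"  orig:{A}
  [2..2]={B,S,T1}  "d"  orig:{B,S}
  [0..1]={B,S}  "ab"
  [1..2]={A}  "bd"
  [0..2]={B,S}  "abd"

S ∈ T[0,2] ⇒ YES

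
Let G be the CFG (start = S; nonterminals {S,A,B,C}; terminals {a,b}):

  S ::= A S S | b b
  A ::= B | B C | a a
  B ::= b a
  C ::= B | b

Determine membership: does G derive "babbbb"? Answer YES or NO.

CNF form of G:
  S -> A X2 | T1 T1
  A -> B C | T0 T0 | T1 T0
  B -> T1 T0
  C -> T1 T0 | b
  T0 -> a
  T1 -> b
  X2 -> S S

CYK fill:
  T[0,0] 'b' = {C,T1}  orig:{C}
  T[1,1] 'a' = {T0}  orig:{}
  T[2,2] 'b' = {C,T1}  orig:{C}
  T[3,3] 'b' = {C,T1}  orig:{C}
  T[4,4] 'b' = {C,T1}  orig:{C}
  T[5,5] 'b' = {C,T1}  orig:{C}
  T[0,1] 'ba' = {A,B,C}
  T[1,2] 'ab' = ∅
  T[2,3] 'bb' = {S}
  T[3,4] 'bb' = {S}
  T[4,5] 'bb' = {S}
  T[0,2] 'bab' = {A}
  T[1,3] 'abb' = ∅
  T[2,4] 'bbb' = ∅
  T[3,5] 'bbb' = ∅
  T[0,3] 'babb' = ∅
  T[1,4] 'abbb' = ∅
  T[2,5] 'bbbb' = {X2}  orig:{}
  T[0,4] 'babbb' = ∅
  T[1,5] 'abbbb' = ∅
  T[0,5] 'babbbb' = {S}

S ∈ T[0,5] ⇒ YES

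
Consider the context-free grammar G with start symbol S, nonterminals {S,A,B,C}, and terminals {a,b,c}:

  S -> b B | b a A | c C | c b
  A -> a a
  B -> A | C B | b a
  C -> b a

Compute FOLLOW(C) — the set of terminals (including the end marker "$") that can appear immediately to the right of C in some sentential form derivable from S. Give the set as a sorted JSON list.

FIRST sets, iterate to fixpoint:
round 1:
  A via A→a a: +{a}
  B via B→A: +{a}
  B via B→b a: +{b}
  C via C→b a: +{b}
  S via S→b B: +{b}
  S via S→c C: +{c}
  FIRST[S]={b,c}  FIRST[A]={a}  FIRST[B]={a,b}  FIRST[C]={b}
round 2: (stable)
  FIRST[S]={b,c}  FIRST[A]={a}  FIRST[B]={a,b}  FIRST[C]={b}

FOLLOW iteration:
initialize: $ ∈ FOLLOW(S)
pass 1:
  B→C B: FOLLOW(C) ⊇ FIRST(B) = {a,b}; new: +{a,b}
  S→b B: FOLLOW(B) ⊇ FOLLOW(S) ⊇ {$}; new: +{$}
  S→b a A: FOLLOW(A) ⊇ FOLLOW(S) ⊇ {$}; new: +{$}
  S→c C: FOLLOW(C) ⊇ FOLLOW(S) ⊇ {$}; new: +{$}
  FOLLOW[S]={$}  FOLLOW[A]={$}  FOLLOW[B]={$}  FOLLOW[C]={$,a,b}
pass 2: done
  FOLLOW[S]={$}  FOLLOW[A]={$}  FOLLOW[B]={$}  FOLLOW[C]={$,a,b}

FOLLOW(C) = ["$", "a", "b"]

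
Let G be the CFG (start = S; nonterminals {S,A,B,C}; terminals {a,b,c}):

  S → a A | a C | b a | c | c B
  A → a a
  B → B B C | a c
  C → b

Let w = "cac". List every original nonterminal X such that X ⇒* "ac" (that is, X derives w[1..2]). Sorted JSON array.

CNF form of G:
  S -> T0 A | T0 C | T1 B | T2 T0 | c
  A -> T0 T0
  B -> B X3 | T0 T1
  C -> b
  T0 -> a
  T1 -> c
  T2 -> b
  X3 -> B C

CYK fill (cells [i..j] with 1 ≤ i ≤ j ≤ 2 only):
  T[1,1] 'a' = {T0}  orig:{}
  T[2,2] 'c' = {S,T1}  orig:{S}
  T[1,2] 'ac' = {B}

Original NTs in T[1,2] deriving "ac": ["B"]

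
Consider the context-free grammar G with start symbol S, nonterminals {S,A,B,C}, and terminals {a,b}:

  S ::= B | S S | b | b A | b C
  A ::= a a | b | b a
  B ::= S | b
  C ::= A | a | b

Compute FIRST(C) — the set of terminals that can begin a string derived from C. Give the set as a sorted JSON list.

Compute FIRST by fixpoint:
[1]
  A via A→a a: +{a}
  A via A→b: +{b}
  B via B→b: +{b}
  C via C→A: +{a,b}
  S via S→B: +{b}
  FIRST(S)={b}  FIRST(A)={a,b}  FIRST(B)={b}  FIRST(C)={a,b}
[2] (no change)
  FIRST(S)={b}  FIRST(A)={a,b}  FIRST(B)={b}  FIRST(C)={a,b}

FIRST(C) = ["a", "b"]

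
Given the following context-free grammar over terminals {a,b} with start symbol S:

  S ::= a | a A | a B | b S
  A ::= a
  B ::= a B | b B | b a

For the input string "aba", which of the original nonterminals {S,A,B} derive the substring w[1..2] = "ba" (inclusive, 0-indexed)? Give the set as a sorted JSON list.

CNF form of G:
  S -> T0 A | T0 B | T1 S | a
  A -> a
  B -> T0 B | T1 B | T1 T0
  T0 -> a
  T1 -> b

CYK table (by increasing span) (cells [i..j] with 1 ≤ i ≤ j ≤ 2 only):
  cell(1,1) b: {T1}  orig:{}
  cell(2,2) a: {A,S,T0}  orig:{A,S}
  cell(1,2) ba: {B,S}

Original NTs in T[1,2] deriving "ba": ["B", "S"]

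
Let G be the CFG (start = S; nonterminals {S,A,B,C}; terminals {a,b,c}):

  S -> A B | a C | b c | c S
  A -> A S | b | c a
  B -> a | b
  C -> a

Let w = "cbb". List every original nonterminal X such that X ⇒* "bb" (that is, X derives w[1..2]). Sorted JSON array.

CNF form of G:
  S -> A B | T0 S | T1 C | T2 T0
  A -> A S | T0 T1 | b
  B -> a | b
  C -> a
  T0 -> c
  T1 -> a
  T2 -> b

CYK table (by increasing span), restricted to cells inside w[1..2]:
  T[1,1] 'b' = {A,B,T2}  orig:{A,B}
  T[2,2] 'b' = {A,B,T2}  orig:{A,B}
  T[1,2] 'bb' = {S}

Original NTs in T[1,2] deriving "bb": ["S"]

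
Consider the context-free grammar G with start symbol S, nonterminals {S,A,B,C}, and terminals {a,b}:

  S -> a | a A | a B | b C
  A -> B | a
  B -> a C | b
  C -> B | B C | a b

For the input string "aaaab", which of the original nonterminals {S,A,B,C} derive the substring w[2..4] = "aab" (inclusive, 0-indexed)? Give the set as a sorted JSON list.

Convert to CNF:
  S -> T0 A | T0 B | T1 C | a
  A -> T0 C | a | b
  B -> T0 C | b
  C -> B C | T0 C | T0 T1 | b
  T0 -> a
  T1 -> b

Fill CYK table bottom-up, restricted to cells inside w[2..4]:
  cell(2,2) a: {A,S,T0}  orig:{A,S}
  cell(3,3) a: {A,S,T0}  orig:{A,S}
  cell(4,4) b: {A,B,C,T1}  orig:{A,B,C}
  cell(2,3) aa: {S}
  cell(3,4) ab: {A,B,C,S}
  cell(2,4) aab: {A,B,C,S}

Original NTs in T[2,4] deriving "aab": ["A", "B", "C", "S"]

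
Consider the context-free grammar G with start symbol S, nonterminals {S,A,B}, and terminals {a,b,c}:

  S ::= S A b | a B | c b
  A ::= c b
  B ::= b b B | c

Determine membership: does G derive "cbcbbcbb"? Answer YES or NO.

Convert to CNF:
  S -> S X4 | T0 T1 | T2 B
  A -> T0 T1
  B -> T1 X3 | c
  T0 -> c
  T1 -> b
  T2 -> a
  X3 -> T1 B
  X4 -> A T1

CYK table (by increasing span):
  T[0,0] 'c' = {B,T0}  orig:{B}
  T[1,1] 'b' = {T1}  orig:{}
  T[2,2] 'c' = {B,T0}  orig:{B}
  T[3,3] 'b' = {T1}  orig:{}
  T[4,4] 'b' = {T1}  orig:{}
  T[5,5] 'c' = {B,T0}  orig:{B}
  T[6,6] 'b' = {T1}  orig:{}
  T[7,7] 'b' = {T1}  orig:{}
  T[0,1] 'cb' = {A,S}
  T[1,2] 'bc' = {X3}  orig:{}
  T[2,3] 'cb' = {A,S}
  T[3,4] 'bb' = ∅
  T[4,5] 'bc' = {X3}  orig:{}
  T[5,6] 'cb' = {A,S}
  T[6,7] 'bb' = ∅
  T[0,2] 'cbc' = ∅
  T[1,3] 'bcb' = ∅
  T[2,4] 'cbb' = {X4}  orig:{}
  T[3,5] 'bbc' = {B}
  T[4,6] 'bcb' = ∅
  T[5,7] 'cbb' = {X4}  orig:{}
  T[0,3] 'cbcb' = ∅
  T[1,4] 'bcbb' = ∅
  T[2,5] 'cbbc' = ∅
  T[3,6] 'bbcb' = ∅
  T[4,7] 'bcbb' = ∅
  T[0,4] 'cbcbb' = {S}
  T[1,5] 'bcbbc' = ∅
  T[2,6] 'cbbcb' = ∅
  T[3,7] 'bbcbb' = ∅
  T[0,5] 'cbcbbc' = ∅
  T[1,6] 'bcbbcb' = ∅
  T[2,7] 'cbbcbb' = ∅
  T[0,6] 'cbcbbcb' = ∅
  T[1,7] 'bcbbcbb' = ∅
  T[0,7] 'cbcbbcbb' = {S}

S ∈ T[0,7] ⇒ YES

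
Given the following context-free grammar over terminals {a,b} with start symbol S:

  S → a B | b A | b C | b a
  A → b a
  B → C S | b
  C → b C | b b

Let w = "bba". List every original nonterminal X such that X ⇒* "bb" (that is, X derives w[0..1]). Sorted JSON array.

CNF form of G:
  S -> T0 A | T0 C | T0 T1 | T1 B
  A -> T0 T1
  B -> C S | b
  C -> T0 C | T0 T0
  T0 -> b
  T1 -> a

CYK fill, restricted to cells inside w[0..1]:
  [0..0]={B,T0}  "b"  orig:{B}
  [1..1]={B,T0}  "b"  orig:{B}
  [0..1]={C}  "bb"

Original NTs in T[0,1] deriving "bb": ["C"]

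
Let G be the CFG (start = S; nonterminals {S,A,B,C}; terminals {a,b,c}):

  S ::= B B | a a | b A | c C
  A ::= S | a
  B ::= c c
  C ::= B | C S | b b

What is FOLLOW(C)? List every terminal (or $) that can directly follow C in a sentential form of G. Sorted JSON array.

Compute FIRST by fixpoint:
pass 1:
  A via A→a: +{a}
  B via B→c c: +{c}
  C via C→B: +{c}
  C via C→b b: +{b}
  S via S→B B: +{c}
  S via S→a a: +{a}
  S via S→b A: +{b}
  S: {a,b,c}  A: {a}  B: {c}  C: {b,c}
pass 2:
  A via A→S: +{b,c}
  S: {a,b,c}  A: {a,b,c}  B: {c}  C: {b,c}
pass 3: — fixpoint
  S: {a,b,c}  A: {a,b,c}  B: {c}  C: {b,c}

FOLLOW sets:
initialize: $ ∈ FOLLOW(S)
pass 1:
  C→C S: FOLLOW(C) ⊇ FIRST(S) = {a,b,c}; new: +{a,b,c}
  C→C S: FOLLOW(S) ⊇ FOLLOW(C) ⊇ {a,b,c}; new: +{a,b,c}
  S→B B: FOLLOW(B) ⊇ FIRST(B) = {c}; new: +{c}
  S→B B: FOLLOW(B) ⊇ FOLLOW(S) ⊇ {$,a,b,c}; new: +{$,a,b}
  S→b A: FOLLOW(A) ⊇ FOLLOW(S) ⊇ {$,a,b,c}; new: +{$,a,b,c}
  S→c C: FOLLOW(C) ⊇ FOLLOW(S) ⊇ {$,a,b,c}; new: +{$}
  S: {$,a,b,c}  A: {$,a,b,c}  B: {$,a,b,c}  C: {$,a,b,c}
pass 2: — fixpoint
  S: {$,a,b,c}  A: {$,a,b,c}  B: {$,a,b,c}  C: {$,a,b,c}

FOLLOW(C) = ["$", "a", "b", "c"]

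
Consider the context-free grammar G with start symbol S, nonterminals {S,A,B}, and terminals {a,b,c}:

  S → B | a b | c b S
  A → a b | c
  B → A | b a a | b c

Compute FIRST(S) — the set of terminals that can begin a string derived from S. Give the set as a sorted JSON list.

FIRST sets, iterate to fixpoint:
pass 1:
  A via A→a b: +{a}
  A via A→c: +{c}
  B via B→A: +{a,c}
  B via B→b a a: +{b}
  S via S→B: +{a,b,c}
  FIRST[S]={a,b,c}  FIRST[A]={a,c}  FIRST[B]={a,b,c}
pass 2: (no change)
  FIRST[S]={a,b,c}  FIRST[A]={a,c}  FIRST[B]={a,b,c}

FIRST(S) = ["a", "b", "c"]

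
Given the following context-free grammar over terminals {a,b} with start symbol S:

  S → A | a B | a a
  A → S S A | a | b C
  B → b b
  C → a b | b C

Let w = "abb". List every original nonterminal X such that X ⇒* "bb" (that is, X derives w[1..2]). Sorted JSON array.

CNF form of G:
  S -> S X3 | T0 C | T1 B | T1 T1 | a
  A -> S X2 | T0 C | a
  B -> T0 T0
  C -> T0 C | T1 T0
  T0 -> b
  T1 -> a
  X2 -> S A
  X3 -> S A

CYK fill (cells [i..j] with 1 ≤ i ≤ j ≤ 2 only):
  [1..1]={T0}  "b"  orig:{}
  [2..2]={T0}  "b"  orig:{}
  [1..2]={B}  "bb"

Original NTs in T[1,2] deriving "bb": ["B"]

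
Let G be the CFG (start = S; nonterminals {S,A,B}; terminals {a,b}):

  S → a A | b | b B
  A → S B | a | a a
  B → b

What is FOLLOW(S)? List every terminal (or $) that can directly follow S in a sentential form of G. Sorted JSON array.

FIRST sets, iterate to fixpoint:
[1]
  A via A→a: +{a}
  B via B→b: +{b}
  S via S→a A: +{a}
  S via S→b: +{b}
  FIRST(S)={a,b}  FIRST(A)={a}  FIRST(B)={b}
[2]
  A via A→S B: +{b}
  FIRST(S)={a,b}  FIRST(A)={a,b}  FIRST(B)={b}
[3] done
  FIRST(S)={a,b}  FIRST(A)={a,b}  FIRST(B)={b}

FOLLOW iteration:
seed FOLLOW(S) with $
[1]
  A→S B: FOLLOW(S) ⊇ FIRST(B) = {b}; new: +{b}
  S→a A: FOLLOW(A) ⊇ FOLLOW(S) ⊇ {$,b}; new: +{$,b}
  S→b B: FOLLOW(B) ⊇ FOLLOW(S) ⊇ {$,b}; new: +{$,b}
  S: {$,b}  A: {$,b}  B: {$,b}
[2] — fixpoint
  S: {$,b}  A: {$,b}  B: {$,b}

FOLLOW(S) = ["$", "b"]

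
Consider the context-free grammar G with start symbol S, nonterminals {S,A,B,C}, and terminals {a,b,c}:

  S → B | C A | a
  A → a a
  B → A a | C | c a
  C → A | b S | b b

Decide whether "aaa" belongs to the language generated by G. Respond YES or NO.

Convert to CNF:
  S -> A T0 | C A | T0 T0 | T1 S | T1 T1 | T2 T0 | a
  A -> T0 T0
  B -> A T0 | T0 T0 | T1 S | T1 T1 | T2 T0
  C -> T0 T0 | T1 S | T1 T1
  T0 -> a
  T1 -> b
  T2 -> c

CYK table (by increasing span):
  cell(0,0) a: {S,T0}  orig:{S}
  cell(1,1) a: {S,T0}  orig:{S}
  cell(2,2) a: {S,T0}  orig:{S}
  cell(0,1) aa: {A,B,C,S}
  cell(1,2) aa: {A,B,C,S}
  cell(0,2) aaa: {B,S}

S ∈ T[0,2] ⇒ YES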